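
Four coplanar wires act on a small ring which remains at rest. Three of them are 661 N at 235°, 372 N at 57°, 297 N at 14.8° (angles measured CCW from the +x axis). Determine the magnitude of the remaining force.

Sum the known components: ΣF_x = 110.6 N, ΣF_y = -153.6 N.
For equilibrium the remaining force must supply (−ΣF_x, −ΣF_y) = (-110.6, 153.6) N.
Magnitude = √((-110.6)² + (153.6)²) = 189.3 N; direction = atan2(153.6, -110.6) = 125.8°.

F ≈ 189 N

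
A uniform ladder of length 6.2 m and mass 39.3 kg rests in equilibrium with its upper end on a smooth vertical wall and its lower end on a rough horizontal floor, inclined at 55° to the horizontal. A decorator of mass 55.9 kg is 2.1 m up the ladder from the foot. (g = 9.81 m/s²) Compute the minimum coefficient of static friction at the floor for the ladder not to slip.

μ_min ≈ 0.284

ΣF_y = 0: N_floor = 39.3×9.81 + 55.9×9.81 = 933.91 N.
Torques about the foot: N_wall · 6.2 sin 55° = 39.3×9.81×3.1 cos 55° + 55.9×9.81×2.1 cos 55° → N_wall = 265.03 N.
ΣF_x = 0: f_floor = N_wall = 265.03 N.
μ_min = f_floor / N_floor = 265.03 / 933.91 = 0.2838.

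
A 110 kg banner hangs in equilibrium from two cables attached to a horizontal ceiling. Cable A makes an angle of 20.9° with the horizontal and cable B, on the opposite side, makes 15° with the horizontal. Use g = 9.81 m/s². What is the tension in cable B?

T_B ≈ 1720 N

Weight W = 110 × 9.81 = 1079 N acts straight down.
Horizontal: T_A cos 20.9° = T_B cos 15°  →  T_A = 1.034 T_B.
Vertical: T_A sin 20.9° + T_B sin 15° = 1079.
Substituting the horizontal relation into the vertical equation gives 0.6277 T_B = 1079, so T_B = 1719 N.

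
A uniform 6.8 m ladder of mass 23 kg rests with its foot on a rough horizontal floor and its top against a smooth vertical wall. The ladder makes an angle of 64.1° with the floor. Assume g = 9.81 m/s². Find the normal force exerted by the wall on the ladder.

Torques about the foot: N_wall · 6.8 sin 64.1° = 23×9.81×3.4 cos 64.1° → N_wall = 54.78 N.

N_wall ≈ 54.8 N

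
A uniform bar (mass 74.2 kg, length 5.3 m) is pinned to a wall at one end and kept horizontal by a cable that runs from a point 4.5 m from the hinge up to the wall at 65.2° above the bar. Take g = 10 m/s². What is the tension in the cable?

Take torques about the hinge: T sin 65.2° · 4.5 = 74.2×10×2.65 = 1966.3 N·m.
So T = 1966.3 / (0.9078 × 4.5) = 481.35 N.

T ≈ 481 N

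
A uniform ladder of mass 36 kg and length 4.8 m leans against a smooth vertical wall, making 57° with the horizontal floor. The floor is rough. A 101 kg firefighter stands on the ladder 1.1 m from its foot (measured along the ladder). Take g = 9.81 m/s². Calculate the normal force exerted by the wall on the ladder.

Torques about the foot: N_wall · 4.8 sin 57° = 36×9.81×2.4 cos 57° + 101×9.81×1.1 cos 57° → N_wall = 262.13 N.

N_wall ≈ 262 N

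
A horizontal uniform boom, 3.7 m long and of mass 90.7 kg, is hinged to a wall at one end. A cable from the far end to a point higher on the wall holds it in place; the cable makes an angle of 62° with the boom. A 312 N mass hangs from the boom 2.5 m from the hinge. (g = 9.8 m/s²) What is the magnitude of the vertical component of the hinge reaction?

Take torques about the hinge: T sin 62° · 3.7 = 90.7×9.8×1.85 + 312×2.5 = 2424.4 N·m.
So T = 2424.4 / (0.8829 × 3.7) = 742.11 N.
ΣF_y = 0: H_y = (90.7×9.8 + 312) − T sin 62° = 1200.9 − 655.24 = 545.62 N.

|H_y| ≈ 546 N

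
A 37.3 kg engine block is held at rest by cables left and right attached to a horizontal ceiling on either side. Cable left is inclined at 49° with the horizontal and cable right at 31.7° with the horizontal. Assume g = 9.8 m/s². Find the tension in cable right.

Weight W = 37.3 × 9.8 = 365.5 N acts straight down.
Horizontal: T_left cos 49° = T_right cos 31.7°  →  T_left = 1.297 T_right.
Vertical: T_left sin 49° + T_right sin 31.7° = 365.5.
Substituting the horizontal relation into the vertical equation gives 1.504 T_right = 365.5, so T_right = 243 N.

T_right ≈ 243 N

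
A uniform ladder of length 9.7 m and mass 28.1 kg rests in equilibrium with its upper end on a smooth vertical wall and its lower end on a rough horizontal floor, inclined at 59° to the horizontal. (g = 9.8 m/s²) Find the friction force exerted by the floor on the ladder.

f ≈ 82.7 N

Torques about the foot: N_wall · 9.7 sin 59° = 28.1×9.8×4.85 cos 59° → N_wall = 82.732 N.
ΣF_x = 0: f_floor = N_wall = 82.732 N.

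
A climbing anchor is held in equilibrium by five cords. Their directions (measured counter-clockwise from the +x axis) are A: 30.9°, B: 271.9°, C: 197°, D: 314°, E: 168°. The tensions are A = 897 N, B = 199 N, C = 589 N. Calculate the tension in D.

Resolve: ΣF_x = 897 cos 30.9° + 199 cos 271.9° + 589 cos 197° + T_D cos 314° + T_E cos 168° = 0.
        ΣF_y = 897 sin 30.9° + 199 sin 271.9° + 589 sin 197° + T_D sin 314° + T_E sin 168° = 0.
The known terms sum to (213, 89.55) N, so 0.6947 T_D − 0.9781 T_E = -213 and -0.7193 T_D + 0.2079 T_E = -89.55.
Solving simultaneously: T_D = 235.8 N, T_E = 385.3 N.

T_D ≈ 236 N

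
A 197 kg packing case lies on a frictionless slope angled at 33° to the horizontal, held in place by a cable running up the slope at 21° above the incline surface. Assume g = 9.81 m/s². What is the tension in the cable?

Take axes along and perpendicular to the incline. Weight components: W sin 33° = 1053 N down-slope, W cos 33° = 1621 N into the surface.
Along incline: T cos 21° = W sin 33° → T = 1127 N.
Perpendicular: N = W cos 33° − T sin 21° = 1217 N.

T ≈ 1130 N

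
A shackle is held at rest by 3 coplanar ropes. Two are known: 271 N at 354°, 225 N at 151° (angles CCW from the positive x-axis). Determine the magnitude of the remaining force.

F ≈ 109 N

Sum the known components: ΣF_x = 72.73 N, ΣF_y = 80.75 N.
For equilibrium the remaining force must supply (−ΣF_x, −ΣF_y) = (-72.73, -80.75) N.
Magnitude = √((-72.73)² + (-80.75)²) = 108.7 N; direction = atan2(-80.75, -72.73) = 228.0°.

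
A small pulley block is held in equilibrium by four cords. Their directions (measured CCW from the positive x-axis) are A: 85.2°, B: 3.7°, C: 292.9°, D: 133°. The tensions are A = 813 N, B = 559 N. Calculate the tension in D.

Resolve: ΣF_x = 813 cos 85.2° + 559 cos 3.7° + T_C cos 292.9° + T_D cos 133° = 0.
        ΣF_y = 813 sin 85.2° + 559 sin 3.7° + T_C sin 292.9° + T_D sin 133° = 0.
The known terms sum to (625.9, 846.2) N, so 0.3891 T_C − 0.6820 T_D = -625.9 and -0.9212 T_C + 0.7314 T_D = -846.2.
Solving simultaneously: T_C = 3011 N, T_D = 2636 N.

T_D ≈ 2640 N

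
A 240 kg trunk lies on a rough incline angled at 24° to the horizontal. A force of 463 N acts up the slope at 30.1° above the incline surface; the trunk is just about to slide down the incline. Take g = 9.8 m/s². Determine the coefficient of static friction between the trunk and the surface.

On the verge of sliding down the incline, friction is at its maximum μN and acts up the slope.
Perpendicular to incline: N = W cos 24° − P sin 30.1° = 2149 − 232.2 = 1916 N.
Along incline: P cos 30.1° + μN = W sin 24° → μ = (W sin 24° − P cos 30.1°) / N = 0.2902.

μ ≈ 0.290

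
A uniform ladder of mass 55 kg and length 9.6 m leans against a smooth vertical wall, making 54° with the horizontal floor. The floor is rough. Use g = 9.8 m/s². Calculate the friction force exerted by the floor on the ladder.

f ≈ 196 N

Torques about the foot: N_wall · 9.6 sin 54° = 55×9.8×4.8 cos 54° → N_wall = 195.8 N.
ΣF_x = 0: f_floor = N_wall = 195.8 N.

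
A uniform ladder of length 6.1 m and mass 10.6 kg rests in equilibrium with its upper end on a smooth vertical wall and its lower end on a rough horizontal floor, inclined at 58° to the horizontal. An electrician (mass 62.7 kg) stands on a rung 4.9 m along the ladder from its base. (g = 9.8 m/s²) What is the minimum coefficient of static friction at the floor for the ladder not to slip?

μ_min ≈ 0.475

ΣF_y = 0: N_floor = 10.6×9.8 + 62.7×9.8 = 718.34 N.
Torques about the foot: N_wall · 6.1 sin 58° = 10.6×9.8×3.05 cos 58° + 62.7×9.8×4.9 cos 58° → N_wall = 340.88 N.
ΣF_x = 0: f_floor = N_wall = 340.88 N.
μ_min = f_floor / N_floor = 340.88 / 718.34 = 0.4745.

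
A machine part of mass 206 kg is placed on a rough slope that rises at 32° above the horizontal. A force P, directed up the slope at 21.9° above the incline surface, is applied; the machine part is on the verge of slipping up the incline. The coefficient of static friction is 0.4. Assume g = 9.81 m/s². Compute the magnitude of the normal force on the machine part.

N ≈ 1110 N

On the verge of sliding up the incline, friction equals μN and acts down the slope.
Perpendicular: N + P sin 21.9° = W cos 32° = 1714 N.
Along incline: P cos 21.9° = W sin 32° + μN  with W sin 32° = 1071 N.
Solving the pair for P and N: P = 1631 N, N = 1106 N (and f = μN = 442.2 N).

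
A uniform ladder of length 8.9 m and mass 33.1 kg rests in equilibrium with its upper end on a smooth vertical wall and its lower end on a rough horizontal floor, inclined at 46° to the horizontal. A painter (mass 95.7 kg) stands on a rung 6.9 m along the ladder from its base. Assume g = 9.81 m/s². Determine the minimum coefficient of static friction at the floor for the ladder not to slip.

μ_min ≈ 0.680

ΣF_y = 0: N_floor = 33.1×9.81 + 95.7×9.81 = 1263.5 N.
Torques about the foot: N_wall · 8.9 sin 46° = 33.1×9.81×4.45 cos 46° + 95.7×9.81×6.9 cos 46° → N_wall = 859.66 N.
ΣF_x = 0: f_floor = N_wall = 859.66 N.
μ_min = f_floor / N_floor = 859.66 / 1263.5 = 0.6804.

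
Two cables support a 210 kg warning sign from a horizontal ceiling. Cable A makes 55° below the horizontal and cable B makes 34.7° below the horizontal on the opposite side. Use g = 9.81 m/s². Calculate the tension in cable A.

Weight W = 210 × 9.81 = 2060 N acts straight down.
Horizontal: T_A cos 55° = T_B cos 34.7°  →  T_B = 0.6977 T_A.
Vertical: T_A sin 55° + T_B sin 34.7° = 2060.
Substituting the horizontal relation into the vertical equation gives 1.216 T_A = 2060, so T_A = 1694 N.

T_A ≈ 1690 N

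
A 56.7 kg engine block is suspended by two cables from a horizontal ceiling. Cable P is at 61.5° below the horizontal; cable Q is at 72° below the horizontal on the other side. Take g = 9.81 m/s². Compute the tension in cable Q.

T_Q ≈ 366 N

Weight W = 56.7 × 9.81 = 556.2 N acts straight down.
Horizontal: T_P cos 61.5° = T_Q cos 72°  →  T_P = 0.6476 T_Q.
Vertical: T_P sin 61.5° + T_Q sin 72° = 556.2.
Substituting the horizontal relation into the vertical equation gives 1.52 T_Q = 556.2, so T_Q = 365.9 N.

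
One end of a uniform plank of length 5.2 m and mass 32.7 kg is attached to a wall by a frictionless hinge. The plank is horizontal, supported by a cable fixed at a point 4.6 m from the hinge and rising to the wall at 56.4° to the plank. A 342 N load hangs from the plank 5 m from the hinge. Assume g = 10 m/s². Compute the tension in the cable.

T ≈ 668 N

Take torques about the hinge: T sin 56.4° · 4.6 = 32.7×10×2.6 + 342×5 = 2560.2 N·m.
So T = 2560.2 / (0.8329 × 4.6) = 668.21 N.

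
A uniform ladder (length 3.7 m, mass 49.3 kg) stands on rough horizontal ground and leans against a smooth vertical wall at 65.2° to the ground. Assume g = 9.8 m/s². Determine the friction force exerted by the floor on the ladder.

f ≈ 112 N

Torques about the foot: N_wall · 3.7 sin 65.2° = 49.3×9.8×1.85 cos 65.2° → N_wall = 111.62 N.
ΣF_x = 0: f_floor = N_wall = 111.62 N.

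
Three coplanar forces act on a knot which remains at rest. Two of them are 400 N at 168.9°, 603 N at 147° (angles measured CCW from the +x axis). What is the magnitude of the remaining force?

Sum the known components: ΣF_x = -898.2 N, ΣF_y = 405.4 N.
For equilibrium the remaining force must supply (−ΣF_x, −ΣF_y) = (898.2, -405.4) N.
Magnitude = √((898.2)² + (-405.4)²) = 985.5 N; direction = atan2(-405.4, 898.2) = 335.7°.

F ≈ 985 N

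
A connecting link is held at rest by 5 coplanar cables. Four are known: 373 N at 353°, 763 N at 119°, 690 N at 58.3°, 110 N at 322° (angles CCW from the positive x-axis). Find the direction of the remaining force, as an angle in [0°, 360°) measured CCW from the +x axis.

Sum the known components: ΣF_x = 449.6 N, ΣF_y = 1141 N.
For equilibrium the remaining force must supply (−ΣF_x, −ΣF_y) = (-449.6, -1141) N.
Magnitude = √((-449.6)² + (-1141)²) = 1227 N; direction = atan2(-1141, -449.6) = 248.5°.

θ ≈ 248°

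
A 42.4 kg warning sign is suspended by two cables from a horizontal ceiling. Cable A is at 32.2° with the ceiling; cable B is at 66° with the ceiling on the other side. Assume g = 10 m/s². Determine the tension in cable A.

T_A ≈ 174 N

Weight W = 42.4 × 10 = 424 N acts straight down.
Horizontal: T_A cos 32.2° = T_B cos 66°  →  T_B = 2.08 T_A.
Vertical: T_A sin 32.2° + T_B sin 66° = 424.
Substituting the horizontal relation into the vertical equation gives 2.433 T_A = 424, so T_A = 174.2 N.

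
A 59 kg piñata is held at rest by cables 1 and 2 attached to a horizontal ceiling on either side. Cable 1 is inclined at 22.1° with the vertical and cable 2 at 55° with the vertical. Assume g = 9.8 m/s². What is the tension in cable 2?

Angles from the horizontal: cable 1 is 90° − 22.1° = 67.9°, cable 2 is 90° − 55° = 35°.
Weight W = 59 × 9.8 = 578.2 N acts straight down.
Horizontal: T_1 cos 67.9° = T_2 cos 35°  →  T_1 = 2.177 T_2.
Vertical: T_1 sin 67.9° + T_2 sin 35° = 578.2.
Substituting the horizontal relation into the vertical equation gives 2.591 T_2 = 578.2, so T_2 = 223.2 N.

T_2 ≈ 223 N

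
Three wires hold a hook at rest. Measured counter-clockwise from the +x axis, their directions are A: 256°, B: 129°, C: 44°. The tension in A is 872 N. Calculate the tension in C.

T_C ≈ 699 N

Resolve: ΣF_x = 872 cos 256° + T_B cos 129° + T_C cos 44° = 0.
        ΣF_y = 872 sin 256° + T_B sin 129° + T_C sin 44° = 0.
The known terms sum to (-211, -846.1) N, so -0.6293 T_B + 0.7193 T_C = 211 and 0.7771 T_B + 0.6947 T_C = 846.1.
Solving simultaneously: T_B = 463.9 N, T_C = 699.1 N.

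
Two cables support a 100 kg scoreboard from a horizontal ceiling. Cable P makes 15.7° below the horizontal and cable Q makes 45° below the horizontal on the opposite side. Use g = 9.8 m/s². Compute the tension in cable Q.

Weight W = 100 × 9.8 = 980 N acts straight down.
Horizontal: T_P cos 15.7° = T_Q cos 45°  →  T_P = 0.7345 T_Q.
Vertical: T_P sin 15.7° + T_Q sin 45° = 980.
Substituting the horizontal relation into the vertical equation gives 0.9059 T_Q = 980, so T_Q = 1082 N.

T_Q ≈ 1080 N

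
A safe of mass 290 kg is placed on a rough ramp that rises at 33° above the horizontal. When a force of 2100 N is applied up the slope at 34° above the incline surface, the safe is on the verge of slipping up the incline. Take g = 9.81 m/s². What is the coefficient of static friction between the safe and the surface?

μ ≈ 0.158

On the verge of sliding up the incline, friction is at its maximum μN and acts down the slope.
Perpendicular to incline: N = W cos 33° − P sin 34° = 2386 − 1174 = 1212 N.
Along incline: P cos 34° − μN = W sin 33° → μ = −(W sin 33° − P cos 34°) / N = 0.1581.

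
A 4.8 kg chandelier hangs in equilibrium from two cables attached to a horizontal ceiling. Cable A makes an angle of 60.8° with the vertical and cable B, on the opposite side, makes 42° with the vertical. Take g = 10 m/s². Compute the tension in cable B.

Angles from the horizontal: cable A is 90° − 60.8° = 29.2°, cable B is 90° − 42° = 48°.
Weight W = 4.8 × 10 = 48 N acts straight down.
Horizontal: T_A cos 29.2° = T_B cos 48°  →  T_A = 0.7665 T_B.
Vertical: T_A sin 29.2° + T_B sin 48° = 48.
Substituting the horizontal relation into the vertical equation gives 1.117 T_B = 48, so T_B = 42.97 N.

T_B ≈ 43 N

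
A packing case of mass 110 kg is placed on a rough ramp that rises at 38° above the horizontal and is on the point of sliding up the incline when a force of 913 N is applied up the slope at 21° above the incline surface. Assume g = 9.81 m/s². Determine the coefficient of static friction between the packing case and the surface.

On the verge of sliding up the incline, friction is at its maximum μN and acts down the slope.
Perpendicular to incline: N = W cos 38° − P sin 21° = 850.3 − 327.2 = 523.2 N.
Along incline: P cos 21° − μN = W sin 38° → μ = −(W sin 38° − P cos 21°) / N = 0.3594.

μ ≈ 0.359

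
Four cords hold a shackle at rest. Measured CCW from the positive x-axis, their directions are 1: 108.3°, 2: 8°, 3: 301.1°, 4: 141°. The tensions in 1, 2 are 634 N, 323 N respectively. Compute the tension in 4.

T_4 ≈ 1290 N

Resolve: ΣF_x = 634 cos 108.3° + 323 cos 8° + T_3 cos 301.1° + T_4 cos 141° = 0.
        ΣF_y = 634 sin 108.3° + 323 sin 8° + T_3 sin 301.1° + T_4 sin 141° = 0.
The known terms sum to (120.8, 646.9) N, so 0.5165 T_3 − 0.7771 T_4 = -120.8 and -0.8563 T_3 + 0.6293 T_4 = -646.9.
Solving simultaneously: T_3 = 1700 N, T_4 = 1286 N.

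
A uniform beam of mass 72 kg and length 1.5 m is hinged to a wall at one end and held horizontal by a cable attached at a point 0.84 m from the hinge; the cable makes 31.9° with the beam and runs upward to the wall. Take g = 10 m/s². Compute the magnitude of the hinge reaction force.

Take torques about the hinge: T sin 31.9° · 0.84 = 72×10×0.75 = 540 N·m.
So T = 540 / (0.5284 × 0.84) = 1216.5 N.
ΣF_x = 0: H_x = T cos 31.9° = 1032.8 N.
ΣF_y = 0: H_y = (72×10) − T sin 31.9° = 720 − 642.86 = 77.143 N.
|H| = √(H_x² + H_y²) = √((1032.8)² + (77.143)²) = 1035.7 N.

|H| ≈ 1040 N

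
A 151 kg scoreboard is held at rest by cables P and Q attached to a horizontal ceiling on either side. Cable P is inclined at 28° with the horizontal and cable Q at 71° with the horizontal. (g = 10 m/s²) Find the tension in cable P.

T_P ≈ 498 N

Weight W = 151 × 10 = 1510 N acts straight down.
Horizontal: T_P cos 28° = T_Q cos 71°  →  T_Q = 2.712 T_P.
Vertical: T_P sin 28° + T_Q sin 71° = 1510.
Substituting the horizontal relation into the vertical equation gives 3.034 T_P = 1510, so T_P = 497.7 N.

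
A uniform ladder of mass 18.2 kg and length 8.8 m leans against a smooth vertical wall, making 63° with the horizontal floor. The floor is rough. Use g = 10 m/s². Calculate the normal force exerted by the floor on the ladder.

N_floor ≈ 182 N

ΣF_y = 0: N_floor = 18.2×10 = 182 N.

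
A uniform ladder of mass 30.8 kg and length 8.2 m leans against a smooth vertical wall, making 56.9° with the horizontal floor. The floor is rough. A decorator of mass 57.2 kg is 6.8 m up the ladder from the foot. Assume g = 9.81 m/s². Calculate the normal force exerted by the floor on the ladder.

N_floor ≈ 863 N

ΣF_y = 0: N_floor = 30.8×9.81 + 57.2×9.81 = 863.28 N.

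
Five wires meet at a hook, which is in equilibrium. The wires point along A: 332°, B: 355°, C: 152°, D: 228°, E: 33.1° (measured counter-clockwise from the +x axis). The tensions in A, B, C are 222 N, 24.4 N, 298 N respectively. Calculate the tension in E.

T_E ≈ 211 N

Resolve: ΣF_x = 222 cos 332° + 24.4 cos 355° + 298 cos 152° + T_D cos 228° + T_E cos 33.1° = 0.
        ΣF_y = 222 sin 332° + 24.4 sin 355° + 298 sin 152° + T_D sin 228° + T_E sin 33.1° = 0.
The known terms sum to (-42.8, 33.55) N, so -0.6691 T_D + 0.8377 T_E = 42.8 and -0.7431 T_D + 0.5461 T_E = -33.55.
Solving simultaneously: T_D = 200.2 N, T_E = 211 N.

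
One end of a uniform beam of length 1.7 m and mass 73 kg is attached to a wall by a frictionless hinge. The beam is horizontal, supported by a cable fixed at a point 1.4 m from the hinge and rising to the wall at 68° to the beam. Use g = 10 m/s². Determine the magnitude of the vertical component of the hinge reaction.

|H_y| ≈ 287 N

Take torques about the hinge: T sin 68° · 1.4 = 73×10×0.85 = 620.5 N·m.
So T = 620.5 / (0.9272 × 1.4) = 478.02 N.
ΣF_y = 0: H_y = (73×10) − T sin 68° = 730 − 443.21 = 286.79 N.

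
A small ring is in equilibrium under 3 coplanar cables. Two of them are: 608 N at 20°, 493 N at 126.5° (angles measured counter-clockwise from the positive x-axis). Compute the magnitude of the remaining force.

Sum the known components: ΣF_x = 278.1 N, ΣF_y = 604.2 N.
For equilibrium the remaining force must supply (−ΣF_x, −ΣF_y) = (-278.1, -604.2) N.
Magnitude = √((-278.1)² + (-604.2)²) = 665.2 N; direction = atan2(-604.2, -278.1) = 245.3°.

F ≈ 665 N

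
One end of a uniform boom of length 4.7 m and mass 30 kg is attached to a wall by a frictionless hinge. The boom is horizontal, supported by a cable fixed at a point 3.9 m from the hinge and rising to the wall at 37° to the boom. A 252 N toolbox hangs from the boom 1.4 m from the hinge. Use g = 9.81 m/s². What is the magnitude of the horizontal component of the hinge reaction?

H_x ≈ 355 N

Take torques about the hinge: T sin 37° · 3.9 = 30×9.81×2.35 + 252×1.4 = 1044.4 N·m.
So T = 1044.4 / (0.6018 × 3.9) = 444.98 N.
ΣF_x = 0: H_x = T cos 37° = 355.38 N.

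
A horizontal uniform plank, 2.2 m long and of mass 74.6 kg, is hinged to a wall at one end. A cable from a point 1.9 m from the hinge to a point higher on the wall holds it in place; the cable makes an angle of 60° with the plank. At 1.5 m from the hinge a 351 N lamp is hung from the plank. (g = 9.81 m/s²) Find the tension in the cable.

T ≈ 809 N

Take torques about the hinge: T sin 60° · 1.9 = 74.6×9.81×1.1 + 351×1.5 = 1331.5 N·m.
So T = 1331.5 / (0.8660 × 1.9) = 809.21 N.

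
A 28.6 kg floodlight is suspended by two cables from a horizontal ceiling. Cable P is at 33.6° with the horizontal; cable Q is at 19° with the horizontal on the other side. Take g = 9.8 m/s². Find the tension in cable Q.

T_Q ≈ 294 N

Weight W = 28.6 × 9.8 = 280.3 N acts straight down.
Horizontal: T_P cos 33.6° = T_Q cos 19°  →  T_P = 1.135 T_Q.
Vertical: T_P sin 33.6° + T_Q sin 19° = 280.3.
Substituting the horizontal relation into the vertical equation gives 0.9538 T_Q = 280.3, so T_Q = 293.9 N.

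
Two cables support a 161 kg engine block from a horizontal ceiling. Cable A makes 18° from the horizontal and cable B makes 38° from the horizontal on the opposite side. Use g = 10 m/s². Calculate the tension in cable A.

T_A ≈ 1530 N

Weight W = 161 × 10 = 1610 N acts straight down.
Horizontal: T_A cos 18° = T_B cos 38°  →  T_B = 1.207 T_A.
Vertical: T_A sin 18° + T_B sin 38° = 1610.
Substituting the horizontal relation into the vertical equation gives 1.052 T_A = 1610, so T_A = 1530 N.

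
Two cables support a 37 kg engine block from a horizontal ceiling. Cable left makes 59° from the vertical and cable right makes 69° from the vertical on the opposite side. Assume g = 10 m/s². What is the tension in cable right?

T_right ≈ 402 N

Angles from the horizontal: cable left is 90° − 59° = 31°, cable right is 90° − 69° = 21°.
Weight W = 37 × 10 = 370 N acts straight down.
Horizontal: T_left cos 31° = T_right cos 21°  →  T_left = 1.089 T_right.
Vertical: T_left sin 31° + T_right sin 21° = 370.
Substituting the horizontal relation into the vertical equation gives 0.9193 T_right = 370, so T_right = 402.5 N.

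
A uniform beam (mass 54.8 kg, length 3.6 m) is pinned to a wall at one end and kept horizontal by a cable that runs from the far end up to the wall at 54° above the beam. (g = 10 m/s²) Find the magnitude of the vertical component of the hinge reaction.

|H_y| ≈ 274 N

Take torques about the hinge: T sin 54° · 3.6 = 54.8×10×1.8 = 986.4 N·m.
So T = 986.4 / (0.8090 × 3.6) = 338.68 N.
ΣF_y = 0: H_y = (54.8×10) − T sin 54° = 548 − 274 = 274 N.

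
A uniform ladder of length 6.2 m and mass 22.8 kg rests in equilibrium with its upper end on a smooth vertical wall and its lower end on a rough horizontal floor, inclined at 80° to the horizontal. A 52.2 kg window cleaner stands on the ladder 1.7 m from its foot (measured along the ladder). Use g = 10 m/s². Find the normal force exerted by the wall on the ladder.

N_wall ≈ 45.3 N

Torques about the foot: N_wall · 6.2 sin 80° = 22.8×10×3.1 cos 80° + 52.2×10×1.7 cos 80° → N_wall = 45.339 N.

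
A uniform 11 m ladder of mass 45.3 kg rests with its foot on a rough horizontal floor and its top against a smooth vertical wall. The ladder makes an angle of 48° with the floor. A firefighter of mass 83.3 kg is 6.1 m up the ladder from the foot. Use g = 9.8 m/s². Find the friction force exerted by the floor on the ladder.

Torques about the foot: N_wall · 11 sin 48° = 45.3×9.8×5.5 cos 48° + 83.3×9.8×6.1 cos 48° → N_wall = 607.47 N.
ΣF_x = 0: f_floor = N_wall = 607.47 N.

f ≈ 607 N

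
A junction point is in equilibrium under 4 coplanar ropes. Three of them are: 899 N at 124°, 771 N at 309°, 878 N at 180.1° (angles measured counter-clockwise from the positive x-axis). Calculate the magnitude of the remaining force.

F ≈ 907 N

Sum the known components: ΣF_x = -895.5 N, ΣF_y = 144.6 N.
For equilibrium the remaining force must supply (−ΣF_x, −ΣF_y) = (895.5, -144.6) N.
Magnitude = √((895.5)² + (-144.6)²) = 907.1 N; direction = atan2(-144.6, 895.5) = 350.8°.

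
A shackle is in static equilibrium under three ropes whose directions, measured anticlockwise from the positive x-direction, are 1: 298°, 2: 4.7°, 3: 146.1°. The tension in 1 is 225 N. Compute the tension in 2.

Resolve: ΣF_x = 225 cos 298° + T_2 cos 4.7° + T_3 cos 146.1° = 0.
        ΣF_y = 225 sin 298° + T_2 sin 4.7° + T_3 sin 146.1° = 0.
The known terms sum to (105.6, -198.7) N, so 0.9966 T_2 − 0.8300 T_3 = -105.6 and 0.0819 T_2 + 0.5577 T_3 = 198.7.
Solving simultaneously: T_2 = 169.9 N, T_3 = 331.2 N.

T_2 ≈ 170 N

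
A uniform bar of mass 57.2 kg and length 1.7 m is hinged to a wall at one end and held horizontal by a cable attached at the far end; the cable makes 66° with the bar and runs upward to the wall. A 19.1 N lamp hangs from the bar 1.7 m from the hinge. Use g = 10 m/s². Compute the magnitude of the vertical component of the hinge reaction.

Take torques about the hinge: T sin 66° · 1.7 = 57.2×10×0.85 + 19.1×1.7 = 518.67 N·m.
So T = 518.67 / (0.9135 × 1.7) = 333.97 N.
ΣF_y = 0: H_y = (57.2×10 + 19.1) − T sin 66° = 591.1 − 305.1 = 286 N.

|H_y| ≈ 286 N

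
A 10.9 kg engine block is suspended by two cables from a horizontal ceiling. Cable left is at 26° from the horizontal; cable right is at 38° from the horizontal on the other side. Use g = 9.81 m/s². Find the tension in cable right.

T_right ≈ 107 N

Weight W = 10.9 × 9.81 = 106.9 N acts straight down.
Horizontal: T_left cos 26° = T_right cos 38°  →  T_left = 0.8767 T_right.
Vertical: T_left sin 26° + T_right sin 38° = 106.9.
Substituting the horizontal relation into the vertical equation gives 1 T_right = 106.9, so T_right = 106.9 N.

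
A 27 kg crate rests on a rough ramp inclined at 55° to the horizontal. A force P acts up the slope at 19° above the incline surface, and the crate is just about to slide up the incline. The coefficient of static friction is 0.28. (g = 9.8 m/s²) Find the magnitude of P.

On the verge of sliding up the incline, friction equals μN and acts down the slope.
Perpendicular: N + P sin 19° = W cos 55° = 151.8 N.
Along incline: P cos 19° = W sin 55° + μN  with W sin 55° = 216.7 N.
Solving the pair for P and N: P = 250.1 N, N = 70.35 N (and f = μN = 19.7 N).

P ≈ 250 N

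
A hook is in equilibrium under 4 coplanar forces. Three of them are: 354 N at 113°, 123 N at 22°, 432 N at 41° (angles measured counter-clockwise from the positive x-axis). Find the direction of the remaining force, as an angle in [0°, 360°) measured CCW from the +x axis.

θ ≈ 245°

Sum the known components: ΣF_x = 301.8 N, ΣF_y = 655.4 N.
For equilibrium the remaining force must supply (−ΣF_x, −ΣF_y) = (-301.8, -655.4) N.
Magnitude = √((-301.8)² + (-655.4)²) = 721.5 N; direction = atan2(-655.4, -301.8) = 245.3°.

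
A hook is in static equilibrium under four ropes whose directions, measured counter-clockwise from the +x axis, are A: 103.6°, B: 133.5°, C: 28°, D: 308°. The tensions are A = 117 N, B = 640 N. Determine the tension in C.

Resolve: ΣF_x = 117 cos 103.6° + 640 cos 133.5° + T_C cos 28° + T_D cos 308° = 0.
        ΣF_y = 117 sin 103.6° + 640 sin 133.5° + T_C sin 28° + T_D sin 308° = 0.
The known terms sum to (-468.1, 578) N, so 0.8829 T_C + 0.6157 T_D = 468.1 and 0.4695 T_C − 0.7880 T_D = -578.
Solving simultaneously: T_C = 13.21 N, T_D = 741.3 N.

T_C ≈ 13.2 N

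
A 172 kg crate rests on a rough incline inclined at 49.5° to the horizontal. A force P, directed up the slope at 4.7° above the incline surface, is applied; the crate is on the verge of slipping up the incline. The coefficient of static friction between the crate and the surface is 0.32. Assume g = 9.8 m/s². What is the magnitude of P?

P ≈ 1600 N

On the verge of sliding up the incline, friction equals μN and acts down the slope.
Perpendicular: N + P sin 4.7° = W cos 49.5° = 1095 N.
Along incline: P cos 4.7° = W sin 49.5° + μN  with W sin 49.5° = 1282 N.
Solving the pair for P and N: P = 1596 N, N = 964 N (and f = μN = 308.5 N).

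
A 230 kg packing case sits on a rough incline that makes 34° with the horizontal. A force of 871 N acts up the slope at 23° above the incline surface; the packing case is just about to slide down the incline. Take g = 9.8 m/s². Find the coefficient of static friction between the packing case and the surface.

On the verge of sliding down the incline, friction is at its maximum μN and acts up the slope.
Perpendicular to incline: N = W cos 34° − P sin 23° = 1869 − 340.3 = 1528 N.
Along incline: P cos 23° + μN = W sin 34° → μ = (W sin 34° − P cos 23°) / N = 0.3001.

μ ≈ 0.300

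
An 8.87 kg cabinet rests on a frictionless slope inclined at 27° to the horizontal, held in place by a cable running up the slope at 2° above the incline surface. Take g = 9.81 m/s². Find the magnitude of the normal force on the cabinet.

N ≈ 76.2 N

Take axes along and perpendicular to the incline. Weight components: W sin 27° = 39.5 N down-slope, W cos 27° = 77.53 N into the surface.
Along incline: T cos 2° = W sin 27° → T = 39.53 N.
Perpendicular: N = W cos 27° − T sin 2° = 76.15 N.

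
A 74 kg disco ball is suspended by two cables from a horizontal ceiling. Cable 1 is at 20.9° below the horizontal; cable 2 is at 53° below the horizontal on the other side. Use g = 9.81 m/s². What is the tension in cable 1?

T_1 ≈ 455 N

Weight W = 74 × 9.81 = 725.9 N acts straight down.
Horizontal: T_1 cos 20.9° = T_2 cos 53°  →  T_2 = 1.552 T_1.
Vertical: T_1 sin 20.9° + T_2 sin 53° = 725.9.
Substituting the horizontal relation into the vertical equation gives 1.596 T_1 = 725.9, so T_1 = 454.7 N.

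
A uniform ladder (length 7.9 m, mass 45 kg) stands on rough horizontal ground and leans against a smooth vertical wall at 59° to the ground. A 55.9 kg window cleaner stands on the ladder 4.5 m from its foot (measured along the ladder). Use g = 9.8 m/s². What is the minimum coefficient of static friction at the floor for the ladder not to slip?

ΣF_y = 0: N_floor = 45×9.8 + 55.9×9.8 = 988.82 N.
Torques about the foot: N_wall · 7.9 sin 59° = 45×9.8×3.95 cos 59° + 55.9×9.8×4.5 cos 59° → N_wall = 319.99 N.
ΣF_x = 0: f_floor = N_wall = 319.99 N.
μ_min = f_floor / N_floor = 319.99 / 988.82 = 0.3236.

μ_min ≈ 0.324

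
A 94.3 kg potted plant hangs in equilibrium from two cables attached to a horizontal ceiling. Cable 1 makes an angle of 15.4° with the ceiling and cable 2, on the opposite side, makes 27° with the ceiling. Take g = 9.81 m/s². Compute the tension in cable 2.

T_2 ≈ 1320 N

Weight W = 94.3 × 9.81 = 925.1 N acts straight down.
Horizontal: T_1 cos 15.4° = T_2 cos 27°  →  T_1 = 0.9242 T_2.
Vertical: T_1 sin 15.4° + T_2 sin 27° = 925.1.
Substituting the horizontal relation into the vertical equation gives 0.6994 T_2 = 925.1, so T_2 = 1323 N.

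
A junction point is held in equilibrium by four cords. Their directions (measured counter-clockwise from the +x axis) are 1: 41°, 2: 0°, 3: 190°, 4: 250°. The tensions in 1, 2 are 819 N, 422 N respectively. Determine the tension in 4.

Resolve: ΣF_x = 819 cos 41° + 422 cos 0° + T_3 cos 190° + T_4 cos 250° = 0.
        ΣF_y = 819 sin 41° + 422 sin 0° + T_3 sin 190° + T_4 sin 250° = 0.
The known terms sum to (1040, 537.3) N, so -0.9848 T_3 − 0.3420 T_4 = -1040 and -0.1736 T_3 − 0.9397 T_4 = -537.3.
Solving simultaneously: T_3 = 916.4 N, T_4 = 402.5 N.

T_4 ≈ 402 N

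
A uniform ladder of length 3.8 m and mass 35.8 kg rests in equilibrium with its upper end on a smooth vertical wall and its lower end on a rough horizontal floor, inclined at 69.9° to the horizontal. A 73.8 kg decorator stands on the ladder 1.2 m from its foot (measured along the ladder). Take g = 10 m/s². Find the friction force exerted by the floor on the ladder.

f ≈ 151 N

Torques about the foot: N_wall · 3.8 sin 69.9° = 35.8×10×1.9 cos 69.9° + 73.8×10×1.2 cos 69.9° → N_wall = 150.79 N.
ΣF_x = 0: f_floor = N_wall = 150.79 N.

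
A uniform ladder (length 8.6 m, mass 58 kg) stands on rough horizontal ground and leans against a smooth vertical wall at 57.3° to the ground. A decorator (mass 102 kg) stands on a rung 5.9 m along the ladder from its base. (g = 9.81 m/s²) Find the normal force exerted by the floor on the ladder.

N_floor ≈ 1570 N

ΣF_y = 0: N_floor = 58×9.81 + 102×9.81 = 1569.6 N.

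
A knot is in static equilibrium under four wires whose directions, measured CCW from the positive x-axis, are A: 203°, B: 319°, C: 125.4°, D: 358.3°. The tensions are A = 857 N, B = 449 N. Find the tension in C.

Resolve: ΣF_x = 857 cos 203° + 449 cos 319° + T_C cos 125.4° + T_D cos 358.3° = 0.
        ΣF_y = 857 sin 203° + 449 sin 319° + T_C sin 125.4° + T_D sin 358.3° = 0.
The known terms sum to (-450, -629.4) N, so -0.5793 T_C + 0.9996 T_D = 450 and 0.8151 T_C − 0.0297 T_D = 629.4.
Solving simultaneously: T_C = 805.6 N, T_D = 917.1 N.

T_C ≈ 806 N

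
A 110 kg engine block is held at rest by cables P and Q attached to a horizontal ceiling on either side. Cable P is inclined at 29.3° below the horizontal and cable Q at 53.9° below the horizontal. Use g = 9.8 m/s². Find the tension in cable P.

Weight W = 110 × 9.8 = 1078 N acts straight down.
Horizontal: T_P cos 29.3° = T_Q cos 53.9°  →  T_Q = 1.48 T_P.
Vertical: T_P sin 29.3° + T_Q sin 53.9° = 1078.
Substituting the horizontal relation into the vertical equation gives 1.685 T_P = 1078, so T_P = 639.7 N.

T_P ≈ 640 N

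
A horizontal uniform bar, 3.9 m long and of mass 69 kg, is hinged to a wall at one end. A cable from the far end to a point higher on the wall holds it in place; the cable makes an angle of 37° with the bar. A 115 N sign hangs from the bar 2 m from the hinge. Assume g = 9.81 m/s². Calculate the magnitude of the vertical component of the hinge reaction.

Take torques about the hinge: T sin 37° · 3.9 = 69×9.81×1.95 + 115×2 = 1549.9 N·m.
So T = 1549.9 / (0.6018 × 3.9) = 660.37 N.
ΣF_y = 0: H_y = (69×9.81 + 115) − T sin 37° = 791.89 − 397.42 = 394.47 N.

|H_y| ≈ 394 N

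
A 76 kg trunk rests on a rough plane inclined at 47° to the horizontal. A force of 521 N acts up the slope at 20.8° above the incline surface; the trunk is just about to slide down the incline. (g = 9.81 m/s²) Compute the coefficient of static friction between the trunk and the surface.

μ ≈ 0.180

On the verge of sliding down the incline, friction is at its maximum μN and acts up the slope.
Perpendicular to incline: N = W cos 47° − P sin 20.8° = 508.5 − 185 = 323.5 N.
Along incline: P cos 20.8° + μN = W sin 47° → μ = (W sin 47° − P cos 20.8°) / N = 0.18.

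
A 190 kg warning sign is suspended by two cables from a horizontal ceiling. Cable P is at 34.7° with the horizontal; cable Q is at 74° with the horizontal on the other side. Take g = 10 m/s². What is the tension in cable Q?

Weight W = 190 × 10 = 1900 N acts straight down.
Horizontal: T_P cos 34.7° = T_Q cos 74°  →  T_P = 0.3353 T_Q.
Vertical: T_P sin 34.7° + T_Q sin 74° = 1900.
Substituting the horizontal relation into the vertical equation gives 1.152 T_Q = 1900, so T_Q = 1649 N.

T_Q ≈ 1650 N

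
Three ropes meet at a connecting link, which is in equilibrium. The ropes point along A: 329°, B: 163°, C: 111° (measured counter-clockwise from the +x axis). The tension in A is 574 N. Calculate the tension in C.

Resolve: ΣF_x = 574 cos 329° + T_B cos 163° + T_C cos 111° = 0.
        ΣF_y = 574 sin 329° + T_B sin 163° + T_C sin 111° = 0.
The known terms sum to (492, -295.6) N, so -0.9563 T_B − 0.3584 T_C = -492 and 0.2924 T_B + 0.9336 T_C = 295.6.
Solving simultaneously: T_B = 448.5 N, T_C = 176.2 N.

T_C ≈ 176 N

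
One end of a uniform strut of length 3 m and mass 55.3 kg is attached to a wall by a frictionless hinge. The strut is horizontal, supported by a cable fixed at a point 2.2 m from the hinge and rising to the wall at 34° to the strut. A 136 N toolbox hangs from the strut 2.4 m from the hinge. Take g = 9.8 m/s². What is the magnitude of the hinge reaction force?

|H| ≈ 784 N

Take torques about the hinge: T sin 34° · 2.2 = 55.3×9.8×1.5 + 136×2.4 = 1139.3 N·m.
So T = 1139.3 / (0.5592 × 2.2) = 926.1 N.
ΣF_x = 0: H_x = T cos 34° = 767.77 N.
ΣF_y = 0: H_y = (55.3×9.8 + 136) − T sin 34° = 677.94 − 517.87 = 160.07 N.
|H| = √(H_x² + H_y²) = √((767.77)² + (160.07)²) = 784.28 N.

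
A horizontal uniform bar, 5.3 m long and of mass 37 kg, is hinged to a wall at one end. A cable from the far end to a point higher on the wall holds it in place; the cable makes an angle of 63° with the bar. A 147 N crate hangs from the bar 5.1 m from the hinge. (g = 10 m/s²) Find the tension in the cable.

T ≈ 366 N

Take torques about the hinge: T sin 63° · 5.3 = 37×10×2.65 + 147×5.1 = 1730.2 N·m.
So T = 1730.2 / (0.8910 × 5.3) = 366.39 N.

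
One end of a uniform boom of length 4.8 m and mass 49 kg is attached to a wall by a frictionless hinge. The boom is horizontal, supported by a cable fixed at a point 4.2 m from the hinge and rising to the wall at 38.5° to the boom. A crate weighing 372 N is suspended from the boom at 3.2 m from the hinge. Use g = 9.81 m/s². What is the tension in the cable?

T ≈ 897 N

Take torques about the hinge: T sin 38.5° · 4.2 = 49×9.81×2.4 + 372×3.2 = 2344.1 N·m.
So T = 2344.1 / (0.6225 × 4.2) = 896.54 N.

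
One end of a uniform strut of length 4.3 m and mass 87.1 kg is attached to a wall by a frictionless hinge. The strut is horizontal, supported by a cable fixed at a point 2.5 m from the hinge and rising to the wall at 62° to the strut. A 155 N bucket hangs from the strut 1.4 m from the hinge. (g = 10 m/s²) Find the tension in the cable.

T ≈ 947 N

Take torques about the hinge: T sin 62° · 2.5 = 87.1×10×2.15 + 155×1.4 = 2089.6 N·m.
So T = 2089.6 / (0.8829 × 2.5) = 946.67 N.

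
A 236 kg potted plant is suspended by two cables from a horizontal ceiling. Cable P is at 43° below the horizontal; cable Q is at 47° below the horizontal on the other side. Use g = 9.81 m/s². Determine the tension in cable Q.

Weight W = 236 × 9.81 = 2315 N acts straight down.
Horizontal: T_P cos 43° = T_Q cos 47°  →  T_P = 0.9325 T_Q.
Vertical: T_P sin 43° + T_Q sin 47° = 2315.
Substituting the horizontal relation into the vertical equation gives 1.367 T_Q = 2315, so T_Q = 1693 N.

T_Q ≈ 1690 N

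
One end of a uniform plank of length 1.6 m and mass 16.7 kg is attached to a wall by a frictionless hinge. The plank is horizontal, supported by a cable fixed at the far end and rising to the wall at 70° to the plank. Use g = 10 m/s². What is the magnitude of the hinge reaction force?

|H| ≈ 88.9 N

Take torques about the hinge: T sin 70° · 1.6 = 16.7×10×0.8 = 133.6 N·m.
So T = 133.6 / (0.9397 × 1.6) = 88.859 N.
ΣF_x = 0: H_x = T cos 70° = 30.392 N.
ΣF_y = 0: H_y = (16.7×10) − T sin 70° = 167 − 83.5 = 83.5 N.
|H| = √(H_x² + H_y²) = √((30.392)² + (83.5)²) = 88.859 N.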